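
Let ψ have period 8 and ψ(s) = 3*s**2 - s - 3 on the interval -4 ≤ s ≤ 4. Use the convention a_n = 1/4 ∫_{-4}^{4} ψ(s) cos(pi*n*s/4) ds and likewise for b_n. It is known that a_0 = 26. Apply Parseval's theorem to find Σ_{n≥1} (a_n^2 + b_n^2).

Parseval: a_0^2/2 + Σ_{n≥1} (a_n^2+b_n^2) = 1/4 ∫_{-4}^{4} ψ(s)^2 ds = 11374/15.
Subtract a_0^2/2 = 338: Σ (a_n^2+b_n^2) = 6304/15.

6304/15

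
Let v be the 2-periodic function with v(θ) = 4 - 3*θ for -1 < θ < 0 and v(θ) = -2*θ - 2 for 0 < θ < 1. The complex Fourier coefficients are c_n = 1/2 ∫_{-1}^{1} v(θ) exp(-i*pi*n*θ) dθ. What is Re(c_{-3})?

Since v is real-valued, Re(c_{-3}) = 1/2 ∫_{-1}^{1} v(θ) cos(-3*pi*θ) dθ = a_{3}/2.
Split the integral at the breakpoints.
Integrating by parts (boundary term plus one more integral), an antiderivative of (4 - 3*θ) cos(-3*pi*θ) is -θ*sin(3*pi*θ)/pi + 4*sin(3*pi*θ)/(3*pi) - cos(3*pi*θ)/(3*pi**2); evaluating from -1 to 0: ∫_{-1}^{0} (4 - 3*θ) cos(-3*pi*θ) dθ = (-1/(3*pi**2)) - (1/(3*pi**2)) = -2/(3*pi**2).
Integrating by parts (boundary term plus one more integral), an antiderivative of (-2*θ - 2) cos(-3*pi*θ) is -2*θ*sin(3*pi*θ)/(3*pi) - 2*sin(3*pi*θ)/(3*pi) - 2*cos(3*pi*θ)/(9*pi**2); evaluating from 0 to 1: ∫_{0}^{1} (-2*θ - 2) cos(-3*pi*θ) dθ = (2/(9*pi**2)) - (-2/(9*pi**2)) = 4/(9*pi**2).
So ∫_{-1}^{1} v(θ) cos(-3*pi*θ) dθ = -2/(9*pi**2).
Hence Re(c_{-3}) = (1/2)·(-2/(9*pi**2)) = -1/(9*pi**2).

-1/(9*pi**2)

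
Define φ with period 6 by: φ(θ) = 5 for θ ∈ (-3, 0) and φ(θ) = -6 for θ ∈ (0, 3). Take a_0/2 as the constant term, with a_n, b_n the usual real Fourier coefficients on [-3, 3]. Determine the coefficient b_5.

-22/(5*pi)

b_5 = 1/3 ∫_{-3}^{3} φ(θ) sin(5*pi*θ/3) dθ.
Split the integral at the breakpoints.
Directly, an antiderivative of (5) sin(5*pi*θ/3) is -3*cos(5*pi*θ/3)/pi; evaluating from -3 to 0: ∫_{-3}^{0} (5) sin(5*pi*θ/3) dθ = (-3/pi) - (3/pi) = -6/pi.
Directly, an antiderivative of (-6) sin(5*pi*θ/3) is 18*cos(5*pi*θ/3)/(5*pi); evaluating from 0 to 3: ∫_{0}^{3} (-6) sin(5*pi*θ/3) dθ = (-18/(5*pi)) - (18/(5*pi)) = -36/(5*pi).
Summing the pieces and multiplying by (1/3) gives b_5 = -22/(5*pi).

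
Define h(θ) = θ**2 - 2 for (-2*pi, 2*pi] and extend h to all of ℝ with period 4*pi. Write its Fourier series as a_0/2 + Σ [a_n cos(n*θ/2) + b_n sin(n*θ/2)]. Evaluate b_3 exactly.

0

b_3 = (1/(2*pi)) ∫_{-2*pi}^{2*pi} h(θ) sin(3*θ/2) dθ.
h is even and sin(3*θ/2) is odd, so the integrand is odd over a symmetric interval and the integral vanishes.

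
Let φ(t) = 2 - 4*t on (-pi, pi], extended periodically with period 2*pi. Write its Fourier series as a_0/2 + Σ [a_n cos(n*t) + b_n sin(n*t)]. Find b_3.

-8/3

b_3 = 1/pi ∫_{-pi}^{pi} φ(t) sin(3*t) dt.
Integrating by parts (boundary term plus one more integral), an antiderivative of (2 - 4*t) sin(3*t) is 4*t*cos(3*t)/3 - 4*sin(3*t)/9 - 2*cos(3*t)/3; evaluating from -pi to pi: ∫_{-pi}^{pi} (2 - 4*t) sin(3*t) dt = (2/3 - 4*pi/3) - (2/3 + 4*pi/3) = -8*pi/3.
Hence b_3 = (1/pi)·(-8*pi/3) = -8/3.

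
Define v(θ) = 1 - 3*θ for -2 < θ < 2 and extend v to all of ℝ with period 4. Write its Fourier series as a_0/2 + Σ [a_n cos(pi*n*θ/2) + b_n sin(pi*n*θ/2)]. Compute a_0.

a_0 = 1/2 ∫_{-2}^{2} v(θ) dθ = 1/2 · (4) = 2.

2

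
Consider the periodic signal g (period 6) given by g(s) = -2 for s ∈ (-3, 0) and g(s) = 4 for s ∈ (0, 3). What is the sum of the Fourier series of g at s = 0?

1

At s = 0 the one-sided limits are g(0^-) = -2 and g(0^+) = 4.
By Dirichlet's theorem the series converges to their average, [(-2) + (4)]/2 = 1.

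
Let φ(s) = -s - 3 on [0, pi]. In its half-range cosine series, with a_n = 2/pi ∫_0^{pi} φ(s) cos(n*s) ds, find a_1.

4/pi

a_1 = 2/pi ∫_0^{pi} (-s - 3) cos(s) ds.
Integrating by parts (boundary term plus one more integral), an antiderivative of (-s - 3) cos(s) is -s*sin(s) - 3*sin(s) - cos(s); evaluating from 0 to pi: ∫_{0}^{pi} (-s - 3) cos(s) ds = (1) - (-1) = 2.
Hence a_1 = (2/pi)·(2) = 4/pi.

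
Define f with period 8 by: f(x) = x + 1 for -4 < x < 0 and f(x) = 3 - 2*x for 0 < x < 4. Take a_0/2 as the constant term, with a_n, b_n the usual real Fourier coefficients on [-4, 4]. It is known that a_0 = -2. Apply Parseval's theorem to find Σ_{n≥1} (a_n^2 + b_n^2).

20/3

Parseval: a_0^2/2 + Σ_{n≥1} (a_n^2+b_n^2) = 1/4 ∫_{-4}^{4} f(x)^2 dx = 26/3.
Subtract a_0^2/2 = 2: Σ (a_n^2+b_n^2) = 20/3.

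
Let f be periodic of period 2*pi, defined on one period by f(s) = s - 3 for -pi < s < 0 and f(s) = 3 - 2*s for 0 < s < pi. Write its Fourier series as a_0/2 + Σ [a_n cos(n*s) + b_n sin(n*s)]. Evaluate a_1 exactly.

6/pi

a_1 = 1/pi ∫_{-pi}^{pi} f(s) cos(s) ds.
Split the integral at the breakpoints.
Integrating by parts (boundary term plus one more integral), an antiderivative of (s - 3) cos(s) is s*sin(s) - 3*sin(s) + cos(s); evaluating from -pi to 0: ∫_{-pi}^{0} (s - 3) cos(s) ds = (1) - (-1) = 2.
Integrating by parts (boundary term plus one more integral), an antiderivative of (3 - 2*s) cos(s) is -2*s*sin(s) + 3*sin(s) - 2*cos(s); evaluating from 0 to pi: ∫_{0}^{pi} (3 - 2*s) cos(s) ds = (2) - (-2) = 4.
Summing the pieces and multiplying by (1/pi) gives a_1 = 6/pi.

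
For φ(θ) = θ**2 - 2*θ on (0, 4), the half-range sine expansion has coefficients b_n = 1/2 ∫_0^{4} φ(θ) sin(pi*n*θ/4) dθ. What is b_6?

-8/(3*pi)

b_6 = 1/2 ∫_0^{4} (θ**2 - 2*θ) sin(3*pi*θ/2) dθ.
Integrating by parts twice (tabular method), an antiderivative of (θ**2 - 2*θ) sin(3*pi*θ/2) is -2*θ**2*cos(3*pi*θ/2)/(3*pi) + 8*θ*sin(3*pi*θ/2)/(9*pi**2) + 4*θ*cos(3*pi*θ/2)/(3*pi) - 8*sin(3*pi*θ/2)/(9*pi**2) + 16*cos(3*pi*θ/2)/(27*pi**3); evaluating from 0 to 4: ∫_{0}^{4} (θ**2 - 2*θ) sin(3*pi*θ/2) dθ = (16*(1 - 9*pi**2)/(27*pi**3)) - (16/(27*pi**3)) = -16/(3*pi).
Hence b_6 = (1/2)·(-16/(3*pi)) = -8/(3*pi).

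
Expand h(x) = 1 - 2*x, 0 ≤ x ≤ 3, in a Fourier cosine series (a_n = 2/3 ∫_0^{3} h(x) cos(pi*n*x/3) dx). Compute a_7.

a_7 = 2/3 ∫_0^{3} (1 - 2*x) cos(7*pi*x/3) dx.
Integrating by parts (boundary term plus one more integral), an antiderivative of (1 - 2*x) cos(7*pi*x/3) is -6*x*sin(7*pi*x/3)/(7*pi) + 3*sin(7*pi*x/3)/(7*pi) - 18*cos(7*pi*x/3)/(49*pi**2); evaluating from 0 to 3: ∫_{0}^{3} (1 - 2*x) cos(7*pi*x/3) dx = (18/(49*pi**2)) - (-18/(49*pi**2)) = 36/(49*pi**2).
Hence a_7 = (2/3)·(36/(49*pi**2)) = 24/(49*pi**2).

24/(49*pi**2)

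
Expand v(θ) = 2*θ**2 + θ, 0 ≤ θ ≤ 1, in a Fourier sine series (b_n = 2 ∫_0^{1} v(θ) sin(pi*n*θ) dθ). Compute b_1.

-16/pi**3 + 6/pi

b_1 = 2 ∫_0^{1} (2*θ**2 + θ) sin(pi*θ) dθ.
Integrating by parts twice (tabular method), an antiderivative of (2*θ**2 + θ) sin(pi*θ) is -2*θ**2*cos(pi*θ)/pi + 4*θ*sin(pi*θ)/pi**2 - θ*cos(pi*θ)/pi + sin(pi*θ)/pi**2 + 4*cos(pi*θ)/pi**3; evaluating from 0 to 1: ∫_{0}^{1} (2*θ**2 + θ) sin(pi*θ) dθ = (-4/pi**3 + 3/pi) - (4/pi**3) = -8/pi**3 + 3/pi.
Hence b_1 = 2·(-8/pi**3 + 3/pi) = -16/pi**3 + 6/pi.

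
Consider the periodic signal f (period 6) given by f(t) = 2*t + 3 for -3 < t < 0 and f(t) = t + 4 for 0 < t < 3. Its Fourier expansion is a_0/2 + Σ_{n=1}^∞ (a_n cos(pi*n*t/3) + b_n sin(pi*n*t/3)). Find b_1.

11/pi

b_1 = 1/3 ∫_{-3}^{3} f(t) sin(pi*t/3) dt.
Split the integral at the breakpoints.
Integrating by parts (boundary term plus one more integral), an antiderivative of (2*t + 3) sin(pi*t/3) is -6*t*cos(pi*t/3)/pi + 18*sin(pi*t/3)/pi**2 - 9*cos(pi*t/3)/pi; evaluating from -3 to 0: ∫_{-3}^{0} (2*t + 3) sin(pi*t/3) dt = (-9/pi) - (-9/pi) = 0.
Integrating by parts (boundary term plus one more integral), an antiderivative of (t + 4) sin(pi*t/3) is -3*t*cos(pi*t/3)/pi + 9*sin(pi*t/3)/pi**2 - 12*cos(pi*t/3)/pi; evaluating from 0 to 3: ∫_{0}^{3} (t + 4) sin(pi*t/3) dt = (21/pi) - (-12/pi) = 33/pi.
Summing the pieces and multiplying by (1/3) gives b_1 = 11/pi.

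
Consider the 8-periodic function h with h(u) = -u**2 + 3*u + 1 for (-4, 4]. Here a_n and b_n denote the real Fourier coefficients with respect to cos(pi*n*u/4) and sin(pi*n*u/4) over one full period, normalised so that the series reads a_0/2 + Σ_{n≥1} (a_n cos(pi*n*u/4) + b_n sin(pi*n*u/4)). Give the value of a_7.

64/(49*pi**2)

a_7 = 1/4 ∫_{-4}^{4} h(u) cos(7*pi*u/4) du.
Integrating by parts twice (tabular method), an antiderivative of (-u**2 + 3*u + 1) cos(7*pi*u/4) is -4*u**2*sin(7*pi*u/4)/(7*pi) + 12*u*sin(7*pi*u/4)/(7*pi) - 32*u*cos(7*pi*u/4)/(49*pi**2) + 128*sin(7*pi*u/4)/(343*pi**3) + 4*sin(7*pi*u/4)/(7*pi) + 48*cos(7*pi*u/4)/(49*pi**2); evaluating from -4 to 4: ∫_{-4}^{4} (-u**2 + 3*u + 1) cos(7*pi*u/4) du = (80/(49*pi**2)) - (-176/(49*pi**2)) = 256/(49*pi**2).
Hence a_7 = (1/4)·(256/(49*pi**2)) = 64/(49*pi**2).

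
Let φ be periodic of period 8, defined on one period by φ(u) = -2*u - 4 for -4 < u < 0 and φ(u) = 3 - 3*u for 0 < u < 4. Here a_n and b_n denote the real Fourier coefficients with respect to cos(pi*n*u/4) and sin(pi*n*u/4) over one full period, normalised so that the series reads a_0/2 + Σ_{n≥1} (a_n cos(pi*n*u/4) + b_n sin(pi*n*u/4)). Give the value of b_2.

10/pi

b_2 = 1/4 ∫_{-4}^{4} φ(u) sin(pi*u/2) du.
Split the integral at the breakpoints.
Integrating by parts (boundary term plus one more integral), an antiderivative of (-2*u - 4) sin(pi*u/2) is 4*u*cos(pi*u/2)/pi - 8*sin(pi*u/2)/pi**2 + 8*cos(pi*u/2)/pi; evaluating from -4 to 0: ∫_{-4}^{0} (-2*u - 4) sin(pi*u/2) du = (8/pi) - (-8/pi) = 16/pi.
Integrating by parts (boundary term plus one more integral), an antiderivative of (3 - 3*u) sin(pi*u/2) is 6*u*cos(pi*u/2)/pi - 12*sin(pi*u/2)/pi**2 - 6*cos(pi*u/2)/pi; evaluating from 0 to 4: ∫_{0}^{4} (3 - 3*u) sin(pi*u/2) du = (18/pi) - (-6/pi) = 24/pi.
Summing the pieces and multiplying by (1/4) gives b_2 = 10/pi.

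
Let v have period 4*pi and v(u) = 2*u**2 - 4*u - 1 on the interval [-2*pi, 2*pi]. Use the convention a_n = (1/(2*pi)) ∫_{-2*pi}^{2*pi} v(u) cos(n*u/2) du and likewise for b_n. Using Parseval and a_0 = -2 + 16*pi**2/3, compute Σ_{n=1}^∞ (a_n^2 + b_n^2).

128*pi**2*(15 + 4*pi**2)/45

Parseval: a_0^2/2 + Σ_{n≥1} (a_n^2+b_n^2) = (1/(2*pi)) ∫_{-2*pi}^{2*pi} v(u)^2 du = 2 + 32*pi**2 + 128*pi**4/5.
Subtract a_0^2/2 = 2*(3 - 8*pi**2)**2/9: Σ (a_n^2+b_n^2) = 128*pi**2*(15 + 4*pi**2)/45.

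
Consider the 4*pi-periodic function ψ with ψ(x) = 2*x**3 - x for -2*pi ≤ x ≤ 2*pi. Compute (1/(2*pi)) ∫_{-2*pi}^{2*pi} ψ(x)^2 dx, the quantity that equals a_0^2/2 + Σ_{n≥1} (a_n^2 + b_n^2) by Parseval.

8*pi**2*(-336*pi**2 + 35 + 960*pi**4)/105

(1/(2*pi)) ∫_{-2*pi}^{2*pi} ψ(x)^2 dx = (1/(2*pi)) · (16*pi**3*(-336*pi**2 + 35 + 960*pi**4)/105) = 8*pi**2*(-336*pi**2 + 35 + 960*pi**4)/105.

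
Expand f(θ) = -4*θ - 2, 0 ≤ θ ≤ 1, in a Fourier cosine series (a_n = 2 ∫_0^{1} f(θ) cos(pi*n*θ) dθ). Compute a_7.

16/(49*pi**2)

a_7 = 2 ∫_0^{1} (-4*θ - 2) cos(7*pi*θ) dθ.
Integrating by parts (boundary term plus one more integral), an antiderivative of (-4*θ - 2) cos(7*pi*θ) is -4*θ*sin(7*pi*θ)/(7*pi) - 2*sin(7*pi*θ)/(7*pi) - 4*cos(7*pi*θ)/(49*pi**2); evaluating from 0 to 1: ∫_{0}^{1} (-4*θ - 2) cos(7*pi*θ) dθ = (4/(49*pi**2)) - (-4/(49*pi**2)) = 8/(49*pi**2).
Hence a_7 = 2·(8/(49*pi**2)) = 16/(49*pi**2).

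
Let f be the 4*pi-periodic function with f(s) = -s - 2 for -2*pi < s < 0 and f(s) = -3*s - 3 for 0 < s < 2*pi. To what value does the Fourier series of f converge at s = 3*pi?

s = 3*pi differs from s = -pi by 1 full period(s), and the series is 4*pi-periodic.
f is continuous at s = -pi with value -2 + pi, so the series converges to -2 + pi there.

-2 + pi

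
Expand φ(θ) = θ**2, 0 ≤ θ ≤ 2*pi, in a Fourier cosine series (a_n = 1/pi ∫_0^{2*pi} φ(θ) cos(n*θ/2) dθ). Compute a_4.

a_4 = 1/pi ∫_0^{2*pi} (θ**2) cos(2*θ) dθ.
Integrating by parts twice (tabular method), an antiderivative of (θ**2) cos(2*θ) is θ**2*sin(2*θ)/2 + θ*cos(2*θ)/2 - sin(2*θ)/4; evaluating from 0 to 2*pi: ∫_{0}^{2*pi} (θ**2) cos(2*θ) dθ = (pi) - (0) = pi.
Hence a_4 = (1/pi)·(pi) = 1.

1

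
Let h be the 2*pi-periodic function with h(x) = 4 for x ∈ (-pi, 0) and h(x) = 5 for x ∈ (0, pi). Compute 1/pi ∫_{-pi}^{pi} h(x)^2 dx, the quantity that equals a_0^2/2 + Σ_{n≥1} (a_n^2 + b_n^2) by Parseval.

1/pi ∫_{-pi}^{pi} h(x)^2 dx = 1/pi · (41*pi) = 41.

41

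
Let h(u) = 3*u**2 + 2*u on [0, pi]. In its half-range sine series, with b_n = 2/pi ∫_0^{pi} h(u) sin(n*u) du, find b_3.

-8/(9*pi) + 4/3 + 2*pi

b_3 = 2/pi ∫_0^{pi} (3*u**2 + 2*u) sin(3*u) du.
Integrating by parts twice (tabular method), an antiderivative of (3*u**2 + 2*u) sin(3*u) is -u**2*cos(3*u) + 2*u*sin(3*u)/3 - 2*u*cos(3*u)/3 + 2*sin(3*u)/9 + 2*cos(3*u)/9; evaluating from 0 to pi: ∫_{0}^{pi} (3*u**2 + 2*u) sin(3*u) du = (-2/9 + 2*pi/3 + pi**2) - (2/9) = -4/9 + 2*pi/3 + pi**2.
Hence b_3 = (2/pi)·(-4/9 + 2*pi/3 + pi**2) = -8/(9*pi) + 4/3 + 2*pi.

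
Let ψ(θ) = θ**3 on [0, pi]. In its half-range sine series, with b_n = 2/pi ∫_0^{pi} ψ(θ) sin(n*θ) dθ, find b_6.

1/18 - pi**2/3

b_6 = 2/pi ∫_0^{pi} (θ**3) sin(6*θ) dθ.
Integrating by parts three times (tabular method), an antiderivative of (θ**3) sin(6*θ) is -θ**3*cos(6*θ)/6 + θ**2*sin(6*θ)/12 + θ*cos(6*θ)/36 - sin(6*θ)/216; evaluating from 0 to pi: ∫_{0}^{pi} (θ**3) sin(6*θ) dθ = (-pi**3/6 + pi/36) - (0) = -pi**3/6 + pi/36.
Hence b_6 = (2/pi)·(-pi**3/6 + pi/36) = 1/18 - pi**2/3.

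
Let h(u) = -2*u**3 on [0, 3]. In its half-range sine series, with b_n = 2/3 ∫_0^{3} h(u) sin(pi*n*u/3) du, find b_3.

-36/pi + 24/pi**3

b_3 = 2/3 ∫_0^{3} (-2*u**3) sin(pi*u) du.
Integrating by parts three times (tabular method), an antiderivative of (-2*u**3) sin(pi*u) is 2*u**3*cos(pi*u)/pi - 6*u**2*sin(pi*u)/pi**2 - 12*u*cos(pi*u)/pi**3 + 12*sin(pi*u)/pi**4; evaluating from 0 to 3: ∫_{0}^{3} (-2*u**3) sin(pi*u) du = (-54/pi + 36/pi**3) - (0) = -54/pi + 36/pi**3.
Hence b_3 = (2/3)·(-54/pi + 36/pi**3) = -36/pi + 24/pi**3.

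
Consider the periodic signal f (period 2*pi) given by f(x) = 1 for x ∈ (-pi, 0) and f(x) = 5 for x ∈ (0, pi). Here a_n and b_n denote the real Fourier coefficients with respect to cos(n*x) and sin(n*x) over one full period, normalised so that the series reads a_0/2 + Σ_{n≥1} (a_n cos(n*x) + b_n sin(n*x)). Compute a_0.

6

a_0 = 1/pi ∫_{-pi}^{pi} f(x) dx = 1/pi · (6*pi) = 6.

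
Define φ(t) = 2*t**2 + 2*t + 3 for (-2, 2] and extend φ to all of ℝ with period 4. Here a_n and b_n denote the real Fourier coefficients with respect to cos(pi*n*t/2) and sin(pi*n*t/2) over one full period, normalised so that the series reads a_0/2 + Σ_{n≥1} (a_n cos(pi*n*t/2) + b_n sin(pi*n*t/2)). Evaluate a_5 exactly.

a_5 = 1/2 ∫_{-2}^{2} φ(t) cos(5*pi*t/2) dt.
Integrating by parts twice (tabular method), an antiderivative of (2*t**2 + 2*t + 3) cos(5*pi*t/2) is 4*t**2*sin(5*pi*t/2)/(5*pi) + 4*t*sin(5*pi*t/2)/(5*pi) + 16*t*cos(5*pi*t/2)/(25*pi**2) - 32*sin(5*pi*t/2)/(125*pi**3) + 6*sin(5*pi*t/2)/(5*pi) + 8*cos(5*pi*t/2)/(25*pi**2); evaluating from -2 to 2: ∫_{-2}^{2} (2*t**2 + 2*t + 3) cos(5*pi*t/2) dt = (-8/(5*pi**2)) - (24/(25*pi**2)) = -64/(25*pi**2).
Hence a_5 = (1/2)·(-64/(25*pi**2)) = -32/(25*pi**2).

-32/(25*pi**2)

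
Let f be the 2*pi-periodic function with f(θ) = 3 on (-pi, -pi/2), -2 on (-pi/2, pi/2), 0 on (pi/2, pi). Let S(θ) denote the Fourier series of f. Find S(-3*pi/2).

-1

θ = -3*pi/2 differs from θ = pi/2 by -1 full period(s), and the series is 2*pi-periodic.
At θ = pi/2 the one-sided limits are f(pi/2^-) = -2 and f(pi/2^+) = 0.
By Dirichlet's theorem the series converges to their average, [(-2) + (0)]/2 = -1.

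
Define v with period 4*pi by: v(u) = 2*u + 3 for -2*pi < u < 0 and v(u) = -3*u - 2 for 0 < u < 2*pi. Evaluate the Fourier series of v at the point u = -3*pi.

-3*pi - 2

u = -3*pi differs from u = pi by -1 full period(s), and the series is 4*pi-periodic.
v is continuous at u = pi with value -3*pi - 2, so the series converges to -3*pi - 2 there.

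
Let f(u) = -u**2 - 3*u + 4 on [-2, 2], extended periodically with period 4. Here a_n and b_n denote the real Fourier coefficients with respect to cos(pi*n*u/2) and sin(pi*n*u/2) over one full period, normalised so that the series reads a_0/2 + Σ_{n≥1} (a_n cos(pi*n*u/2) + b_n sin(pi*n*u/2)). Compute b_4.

b_4 = 1/2 ∫_{-2}^{2} f(u) sin(2*pi*u) du.
Integrating by parts twice (tabular method), an antiderivative of (-u**2 - 3*u + 4) sin(2*pi*u) is u**2*cos(2*pi*u)/(2*pi) - u*sin(2*pi*u)/(2*pi**2) + 3*u*cos(2*pi*u)/(2*pi) - 3*sin(2*pi*u)/(4*pi**2) - 2*cos(2*pi*u)/pi - cos(2*pi*u)/(4*pi**3); evaluating from -2 to 2: ∫_{-2}^{2} (-u**2 - 3*u + 4) sin(2*pi*u) du = (-1/(4*pi**3) + 3/pi) - (-3/pi - 1/(4*pi**3)) = 6/pi.
Hence b_4 = (1/2)·(6/pi) = 3/pi.

3/pi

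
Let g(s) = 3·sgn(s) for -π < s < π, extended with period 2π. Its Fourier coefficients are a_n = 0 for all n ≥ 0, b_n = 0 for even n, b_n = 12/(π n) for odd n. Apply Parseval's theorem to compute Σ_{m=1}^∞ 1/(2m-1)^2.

pi**2/8

Parseval: Σ b_n^2 = (1/π) ∫_{-π}^{π} g(s)^2 ds = 18.
Only odd n contribute, with b_n^2 = 144/(π^2 n^2), so Σ_{m≥1} 1/(2m-1)^2 = π^2·(18)/144 = pi**2/8.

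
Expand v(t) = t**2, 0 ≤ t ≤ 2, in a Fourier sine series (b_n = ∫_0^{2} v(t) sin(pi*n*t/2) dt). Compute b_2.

b_2 = ∫_0^{2} (t**2) sin(pi*t) dt.
Integrating by parts twice (tabular method), an antiderivative of (t**2) sin(pi*t) is -t**2*cos(pi*t)/pi + 2*t*sin(pi*t)/pi**2 + 2*cos(pi*t)/pi**3; evaluating from 0 to 2: ∫_{0}^{2} (t**2) sin(pi*t) dt = (-4/pi + 2/pi**3) - (2/pi**3) = -4/pi.
Hence b_2 = -4/pi.

-4/pi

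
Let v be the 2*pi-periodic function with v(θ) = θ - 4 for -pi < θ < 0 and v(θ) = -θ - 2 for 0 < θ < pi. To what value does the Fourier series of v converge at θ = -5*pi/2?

-4 - pi/2

θ = -5*pi/2 differs from θ = -pi/2 by -1 full period(s), and the series is 2*pi-periodic.
v is continuous at θ = -pi/2 with value -4 - pi/2, so the series converges to -4 - pi/2 there.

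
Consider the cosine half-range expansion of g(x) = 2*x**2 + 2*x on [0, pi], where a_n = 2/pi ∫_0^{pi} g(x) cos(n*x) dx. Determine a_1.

-8 - 8/pi

a_1 = 2/pi ∫_0^{pi} (2*x**2 + 2*x) cos(x) dx.
Integrating by parts twice (tabular method), an antiderivative of (2*x**2 + 2*x) cos(x) is 2*x**2*sin(x) + 2*x*sin(x) + 4*x*cos(x) - 4*sin(x) + 2*cos(x); evaluating from 0 to pi: ∫_{0}^{pi} (2*x**2 + 2*x) cos(x) dx = (-4*pi - 2) - (2) = -4*pi - 4.
Hence a_1 = (2/pi)·(-4*pi - 4) = -8 - 8/pi.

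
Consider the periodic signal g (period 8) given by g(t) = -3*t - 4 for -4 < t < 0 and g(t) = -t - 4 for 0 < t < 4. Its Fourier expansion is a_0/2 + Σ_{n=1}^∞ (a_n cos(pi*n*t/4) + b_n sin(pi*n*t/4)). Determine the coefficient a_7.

a_7 = 1/4 ∫_{-4}^{4} g(t) cos(7*pi*t/4) dt.
Split the integral at the breakpoints.
Integrating by parts (boundary term plus one more integral), an antiderivative of (-3*t - 4) cos(7*pi*t/4) is -12*t*sin(7*pi*t/4)/(7*pi) - 16*sin(7*pi*t/4)/(7*pi) - 48*cos(7*pi*t/4)/(49*pi**2); evaluating from -4 to 0: ∫_{-4}^{0} (-3*t - 4) cos(7*pi*t/4) dt = (-48/(49*pi**2)) - (48/(49*pi**2)) = -96/(49*pi**2).
Integrating by parts (boundary term plus one more integral), an antiderivative of (-t - 4) cos(7*pi*t/4) is -4*t*sin(7*pi*t/4)/(7*pi) - 16*sin(7*pi*t/4)/(7*pi) - 16*cos(7*pi*t/4)/(49*pi**2); evaluating from 0 to 4: ∫_{0}^{4} (-t - 4) cos(7*pi*t/4) dt = (16/(49*pi**2)) - (-16/(49*pi**2)) = 32/(49*pi**2).
Summing the pieces and multiplying by (1/4) gives a_7 = -16/(49*pi**2).

-16/(49*pi**2)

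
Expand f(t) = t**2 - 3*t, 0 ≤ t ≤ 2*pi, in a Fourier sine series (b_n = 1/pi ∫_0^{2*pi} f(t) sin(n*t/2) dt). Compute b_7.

4*(-147*pi - 8 + 98*pi**2)/(343*pi)

b_7 = 1/pi ∫_0^{2*pi} (t**2 - 3*t) sin(7*t/2) dt.
Integrating by parts twice (tabular method), an antiderivative of (t**2 - 3*t) sin(7*t/2) is -2*t**2*cos(7*t/2)/7 + 8*t*sin(7*t/2)/49 + 6*t*cos(7*t/2)/7 - 12*sin(7*t/2)/49 + 16*cos(7*t/2)/343; evaluating from 0 to 2*pi: ∫_{0}^{2*pi} (t**2 - 3*t) sin(7*t/2) dt = (-12*pi/7 - 16/343 + 8*pi**2/7) - (16/343) = -12*pi/7 - 32/343 + 8*pi**2/7.
Hence b_7 = (1/pi)·(-12*pi/7 - 32/343 + 8*pi**2/7) = 4*(-147*pi - 8 + 98*pi**2)/(343*pi).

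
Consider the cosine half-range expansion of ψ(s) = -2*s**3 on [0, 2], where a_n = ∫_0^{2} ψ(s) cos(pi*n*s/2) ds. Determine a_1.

a_1 = ∫_0^{2} (-2*s**3) cos(pi*s/2) ds.
Integrating by parts three times (tabular method), an antiderivative of (-2*s**3) cos(pi*s/2) is -4*s**3*sin(pi*s/2)/pi - 24*s**2*cos(pi*s/2)/pi**2 + 96*s*sin(pi*s/2)/pi**3 + 192*cos(pi*s/2)/pi**4; evaluating from 0 to 2: ∫_{0}^{2} (-2*s**3) cos(pi*s/2) ds = (96*(-2 + pi**2)/pi**4) - (192/pi**4) = 96*(-4 + pi**2)/pi**4.
Hence a_1 = 96*(-4 + pi**2)/pi**4.

96*(-4 + pi**2)/pi**4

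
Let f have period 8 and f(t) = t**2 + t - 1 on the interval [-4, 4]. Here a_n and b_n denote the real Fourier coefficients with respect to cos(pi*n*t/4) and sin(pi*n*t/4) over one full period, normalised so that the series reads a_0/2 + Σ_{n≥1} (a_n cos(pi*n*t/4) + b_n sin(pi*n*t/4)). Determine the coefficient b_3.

8/(3*pi)

b_3 = 1/4 ∫_{-4}^{4} f(t) sin(3*pi*t/4) dt.
Integrating by parts twice (tabular method), an antiderivative of (t**2 + t - 1) sin(3*pi*t/4) is -4*t**2*cos(3*pi*t/4)/(3*pi) + 32*t*sin(3*pi*t/4)/(9*pi**2) - 4*t*cos(3*pi*t/4)/(3*pi) + 16*sin(3*pi*t/4)/(9*pi**2) + 128*cos(3*pi*t/4)/(27*pi**3) + 4*cos(3*pi*t/4)/(3*pi); evaluating from -4 to 4: ∫_{-4}^{4} (t**2 + t - 1) sin(3*pi*t/4) dt = (4*(-32 + 171*pi**2)/(27*pi**3)) - (4*(-32 + 99*pi**2)/(27*pi**3)) = 32/(3*pi).
Hence b_3 = (1/4)·(32/(3*pi)) = 8/(3*pi).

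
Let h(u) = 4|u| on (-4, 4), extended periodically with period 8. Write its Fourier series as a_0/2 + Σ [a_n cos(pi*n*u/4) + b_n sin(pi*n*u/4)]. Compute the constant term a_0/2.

a_0 = 1/4 ∫_{-4}^{4} h(u) du = 1/4 · (64) = 16.
So the constant term a_0/2 = 8.

8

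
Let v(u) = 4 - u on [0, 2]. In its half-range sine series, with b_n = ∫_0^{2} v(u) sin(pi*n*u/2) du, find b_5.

12/(5*pi)

b_5 = ∫_0^{2} (4 - u) sin(5*pi*u/2) du.
Integrating by parts (boundary term plus one more integral), an antiderivative of (4 - u) sin(5*pi*u/2) is 2*u*cos(5*pi*u/2)/(5*pi) - 4*sin(5*pi*u/2)/(25*pi**2) - 8*cos(5*pi*u/2)/(5*pi); evaluating from 0 to 2: ∫_{0}^{2} (4 - u) sin(5*pi*u/2) du = (4/(5*pi)) - (-8/(5*pi)) = 12/(5*pi).
Hence b_5 = 12/(5*pi).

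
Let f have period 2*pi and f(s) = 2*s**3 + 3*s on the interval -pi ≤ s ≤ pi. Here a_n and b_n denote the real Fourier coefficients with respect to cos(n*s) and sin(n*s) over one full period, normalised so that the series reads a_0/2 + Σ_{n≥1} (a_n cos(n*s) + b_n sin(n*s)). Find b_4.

b_4 = 1/pi ∫_{-pi}^{pi} f(s) sin(4*s) ds.
f is odd and sin(4*s) is odd, so the integrand is even and b_4 = 2/pi ∫_0^{pi} f(s) sin(4*s) ds.
Integrating by parts three times (tabular method), an antiderivative of (2*s**3 + 3*s) sin(4*s) is -s**3*cos(4*s)/2 + 3*s**2*sin(4*s)/8 - 9*s*cos(4*s)/16 + 9*sin(4*s)/64; evaluating from 0 to pi: ∫_{0}^{pi} (2*s**3 + 3*s) sin(4*s) ds = (-pi*(9 + 8*pi**2)/16) - (0) = -pi*(9 + 8*pi**2)/16.
Hence b_4 = (2/pi)·(-pi*(9 + 8*pi**2)/16) = -pi**2 - 9/8.

-pi**2 - 9/8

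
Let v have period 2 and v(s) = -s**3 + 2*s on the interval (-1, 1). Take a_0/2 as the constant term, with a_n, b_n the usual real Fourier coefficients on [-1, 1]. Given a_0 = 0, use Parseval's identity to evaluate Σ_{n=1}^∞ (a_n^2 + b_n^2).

142/105

Parseval: a_0^2/2 + Σ_{n≥1} (a_n^2+b_n^2) = ∫_{-1}^{1} v(s)^2 ds = 142/105.
Subtract a_0^2/2 = 0: Σ (a_n^2+b_n^2) = 142/105.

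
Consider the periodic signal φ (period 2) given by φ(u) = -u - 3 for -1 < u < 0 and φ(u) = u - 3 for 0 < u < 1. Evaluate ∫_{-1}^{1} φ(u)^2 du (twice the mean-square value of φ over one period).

∫_{-1}^{1} φ(u)^2 du = 38/3.

38/3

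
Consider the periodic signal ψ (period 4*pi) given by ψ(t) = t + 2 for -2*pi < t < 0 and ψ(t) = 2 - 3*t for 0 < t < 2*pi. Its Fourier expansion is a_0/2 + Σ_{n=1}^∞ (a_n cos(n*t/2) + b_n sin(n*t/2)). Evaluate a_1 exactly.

a_1 = (1/(2*pi)) ∫_{-2*pi}^{2*pi} ψ(t) cos(t/2) dt.
Split the integral at the breakpoints.
Integrating by parts (boundary term plus one more integral), an antiderivative of (t + 2) cos(t/2) is 2*t*sin(t/2) + 4*sin(t/2) + 4*cos(t/2); evaluating from -2*pi to 0: ∫_{-2*pi}^{0} (t + 2) cos(t/2) dt = (4) - (-4) = 8.
Integrating by parts (boundary term plus one more integral), an antiderivative of (2 - 3*t) cos(t/2) is -6*t*sin(t/2) + 4*sin(t/2) - 12*cos(t/2); evaluating from 0 to 2*pi: ∫_{0}^{2*pi} (2 - 3*t) cos(t/2) dt = (12) - (-12) = 24.
Summing the pieces and multiplying by (1/(2*pi)) gives a_1 = 16/pi.

16/pi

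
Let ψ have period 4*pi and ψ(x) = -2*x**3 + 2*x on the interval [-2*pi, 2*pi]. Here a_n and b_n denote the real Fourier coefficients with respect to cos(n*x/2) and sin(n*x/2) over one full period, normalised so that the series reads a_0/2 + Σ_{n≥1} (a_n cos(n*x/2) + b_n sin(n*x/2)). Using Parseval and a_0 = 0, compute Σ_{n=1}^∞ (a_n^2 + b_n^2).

32*pi**2*(-168*pi**2 + 35 + 240*pi**4)/105

Parseval: a_0^2/2 + Σ_{n≥1} (a_n^2+b_n^2) = (1/(2*pi)) ∫_{-2*pi}^{2*pi} ψ(x)^2 dx = 32*pi**2*(-168*pi**2 + 35 + 240*pi**4)/105.
Subtract a_0^2/2 = 0: Σ (a_n^2+b_n^2) = 32*pi**2*(-168*pi**2 + 35 + 240*pi**4)/105.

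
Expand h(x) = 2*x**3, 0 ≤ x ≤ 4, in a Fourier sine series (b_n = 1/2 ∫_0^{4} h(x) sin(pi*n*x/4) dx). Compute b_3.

b_3 = 1/2 ∫_0^{4} (2*x**3) sin(3*pi*x/4) dx.
Integrating by parts three times (tabular method), an antiderivative of (2*x**3) sin(3*pi*x/4) is -8*x**3*cos(3*pi*x/4)/(3*pi) + 32*x**2*sin(3*pi*x/4)/(3*pi**2) + 256*x*cos(3*pi*x/4)/(9*pi**3) - 1024*sin(3*pi*x/4)/(27*pi**4); evaluating from 0 to 4: ∫_{0}^{4} (2*x**3) sin(3*pi*x/4) dx = (512*(-2 + 3*pi**2)/(9*pi**3)) - (0) = 512*(-2 + 3*pi**2)/(9*pi**3).
Hence b_3 = (1/2)·(512*(-2 + 3*pi**2)/(9*pi**3)) = 256*(-2 + 3*pi**2)/(9*pi**3).

256*(-2 + 3*pi**2)/(9*pi**3)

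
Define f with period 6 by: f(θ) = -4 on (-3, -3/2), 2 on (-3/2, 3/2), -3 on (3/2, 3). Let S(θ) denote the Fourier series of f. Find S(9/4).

-3

f is continuous at θ = 9/4 with value -3, so the series converges to -3 there.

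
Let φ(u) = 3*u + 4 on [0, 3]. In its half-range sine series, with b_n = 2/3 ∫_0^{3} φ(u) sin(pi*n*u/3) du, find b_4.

-9/(2*pi)

b_4 = 2/3 ∫_0^{3} (3*u + 4) sin(4*pi*u/3) du.
Integrating by parts (boundary term plus one more integral), an antiderivative of (3*u + 4) sin(4*pi*u/3) is -9*u*cos(4*pi*u/3)/(4*pi) + 27*sin(4*pi*u/3)/(16*pi**2) - 3*cos(4*pi*u/3)/pi; evaluating from 0 to 3: ∫_{0}^{3} (3*u + 4) sin(4*pi*u/3) du = (-39/(4*pi)) - (-3/pi) = -27/(4*pi).
Hence b_4 = (2/3)·(-27/(4*pi)) = -9/(2*pi).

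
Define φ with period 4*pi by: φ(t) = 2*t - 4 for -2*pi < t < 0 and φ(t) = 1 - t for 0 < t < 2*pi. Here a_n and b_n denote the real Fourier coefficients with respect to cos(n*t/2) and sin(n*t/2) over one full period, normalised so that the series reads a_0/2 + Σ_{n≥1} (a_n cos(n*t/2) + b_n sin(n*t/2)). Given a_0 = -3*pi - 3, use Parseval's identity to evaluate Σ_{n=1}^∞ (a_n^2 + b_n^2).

Parseval: a_0^2/2 + Σ_{n≥1} (a_n^2+b_n^2) = (1/(2*pi)) ∫_{-2*pi}^{2*pi} φ(t)^2 dt = 17 + 14*pi + 20*pi**2/3.
Subtract a_0^2/2 = 9*(1 + pi)**2/2: Σ (a_n^2+b_n^2) = 25/2 + 5*pi + 13*pi**2/6.

25/2 + 5*pi + 13*pi**2/6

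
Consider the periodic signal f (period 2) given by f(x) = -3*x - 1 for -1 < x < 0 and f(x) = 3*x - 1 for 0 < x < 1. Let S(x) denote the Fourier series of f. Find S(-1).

2

f is continuous at x = -1 with value 2, so the series converges to 2 there.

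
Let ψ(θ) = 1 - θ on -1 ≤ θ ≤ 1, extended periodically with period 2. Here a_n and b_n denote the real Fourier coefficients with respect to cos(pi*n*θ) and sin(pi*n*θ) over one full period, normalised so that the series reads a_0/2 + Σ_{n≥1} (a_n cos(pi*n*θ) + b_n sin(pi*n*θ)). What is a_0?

2

a_0 = ∫_{-1}^{1} ψ(θ) dθ = 2.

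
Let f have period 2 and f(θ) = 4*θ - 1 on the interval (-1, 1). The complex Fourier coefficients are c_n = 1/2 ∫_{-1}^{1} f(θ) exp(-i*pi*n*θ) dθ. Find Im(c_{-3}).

4/(3*pi)

Since f is real-valued, Im(c_{-3}) = -1/2 ∫_{-1}^{1} f(θ) sin(-3*pi*θ) dθ = b_{3}/2.
Integrating by parts (boundary term plus one more integral), an antiderivative of (4*θ - 1) sin(-3*pi*θ) is 4*θ*cos(3*pi*θ)/(3*pi) - 4*sin(3*pi*θ)/(9*pi**2) - cos(3*pi*θ)/(3*pi); evaluating from -1 to 1: ∫_{-1}^{1} (4*θ - 1) sin(-3*pi*θ) dθ = (-1/pi) - (5/(3*pi)) = -8/(3*pi).
Hence Im(c_{-3}) = (-1/2)·(-8/(3*pi)) = 4/(3*pi).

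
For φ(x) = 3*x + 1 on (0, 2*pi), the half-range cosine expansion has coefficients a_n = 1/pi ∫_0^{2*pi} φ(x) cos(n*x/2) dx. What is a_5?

a_5 = 1/pi ∫_0^{2*pi} (3*x + 1) cos(5*x/2) dx.
Integrating by parts (boundary term plus one more integral), an antiderivative of (3*x + 1) cos(5*x/2) is 6*x*sin(5*x/2)/5 + 2*sin(5*x/2)/5 + 12*cos(5*x/2)/25; evaluating from 0 to 2*pi: ∫_{0}^{2*pi} (3*x + 1) cos(5*x/2) dx = (-12/25) - (12/25) = -24/25.
Hence a_5 = (1/pi)·(-24/25) = -24/(25*pi).

-24/(25*pi)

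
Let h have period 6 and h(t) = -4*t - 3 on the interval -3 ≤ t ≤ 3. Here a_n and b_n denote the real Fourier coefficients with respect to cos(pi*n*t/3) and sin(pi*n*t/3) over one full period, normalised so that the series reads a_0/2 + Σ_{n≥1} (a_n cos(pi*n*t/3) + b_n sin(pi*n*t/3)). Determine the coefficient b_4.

6/pi

b_4 = 1/3 ∫_{-3}^{3} h(t) sin(4*pi*t/3) dt.
Integrating by parts (boundary term plus one more integral), an antiderivative of (-4*t - 3) sin(4*pi*t/3) is 3*t*cos(4*pi*t/3)/pi - 9*sin(4*pi*t/3)/(4*pi**2) + 9*cos(4*pi*t/3)/(4*pi); evaluating from -3 to 3: ∫_{-3}^{3} (-4*t - 3) sin(4*pi*t/3) dt = (45/(4*pi)) - (-27/(4*pi)) = 18/pi.
Hence b_4 = (1/3)·(18/pi) = 6/pi.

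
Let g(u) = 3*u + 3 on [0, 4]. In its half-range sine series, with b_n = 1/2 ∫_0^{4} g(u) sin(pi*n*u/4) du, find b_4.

-6/pi

b_4 = 1/2 ∫_0^{4} (3*u + 3) sin(pi*u) du.
Integrating by parts (boundary term plus one more integral), an antiderivative of (3*u + 3) sin(pi*u) is -3*u*cos(pi*u)/pi + 3*sin(pi*u)/pi**2 - 3*cos(pi*u)/pi; evaluating from 0 to 4: ∫_{0}^{4} (3*u + 3) sin(pi*u) du = (-15/pi) - (-3/pi) = -12/pi.
Hence b_4 = (1/2)·(-12/pi) = -6/pi.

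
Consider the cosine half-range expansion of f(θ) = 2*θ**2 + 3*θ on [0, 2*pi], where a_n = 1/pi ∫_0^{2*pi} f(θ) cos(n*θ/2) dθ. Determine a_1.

-32 - 24/pi

a_1 = 1/pi ∫_0^{2*pi} (2*θ**2 + 3*θ) cos(θ/2) dθ.
Integrating by parts twice (tabular method), an antiderivative of (2*θ**2 + 3*θ) cos(θ/2) is 4*θ**2*sin(θ/2) + 6*θ*sin(θ/2) + 16*θ*cos(θ/2) - 32*sin(θ/2) + 12*cos(θ/2); evaluating from 0 to 2*pi: ∫_{0}^{2*pi} (2*θ**2 + 3*θ) cos(θ/2) dθ = (-32*pi - 12) - (12) = -32*pi - 24.
Hence a_1 = (1/pi)·(-32*pi - 24) = -32 - 24/pi.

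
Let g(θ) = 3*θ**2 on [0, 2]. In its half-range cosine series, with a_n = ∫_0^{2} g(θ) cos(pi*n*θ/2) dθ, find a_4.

a_4 = ∫_0^{2} (3*θ**2) cos(2*pi*θ) dθ.
Integrating by parts twice (tabular method), an antiderivative of (3*θ**2) cos(2*pi*θ) is 3*θ**2*sin(2*pi*θ)/(2*pi) + 3*θ*cos(2*pi*θ)/(2*pi**2) - 3*sin(2*pi*θ)/(4*pi**3); evaluating from 0 to 2: ∫_{0}^{2} (3*θ**2) cos(2*pi*θ) dθ = (3/pi**2) - (0) = 3/pi**2.
Hence a_4 = 3/pi**2.

3/pi**2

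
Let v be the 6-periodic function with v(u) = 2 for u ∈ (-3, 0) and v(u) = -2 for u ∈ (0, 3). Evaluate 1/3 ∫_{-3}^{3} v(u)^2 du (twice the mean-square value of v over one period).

1/3 ∫_{-3}^{3} v(u)^2 du = 1/3 · (24) = 8.

8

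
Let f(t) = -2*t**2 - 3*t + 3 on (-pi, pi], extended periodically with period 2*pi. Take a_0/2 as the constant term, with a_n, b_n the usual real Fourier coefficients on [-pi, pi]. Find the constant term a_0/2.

3 - 2*pi**2/3

a_0 = 1/pi ∫_{-pi}^{pi} f(t) dt = 1/pi · (-4*pi**3/3 + 6*pi) = 6 - 4*pi**2/3.
So the constant term a_0/2 = 3 - 2*pi**2/3.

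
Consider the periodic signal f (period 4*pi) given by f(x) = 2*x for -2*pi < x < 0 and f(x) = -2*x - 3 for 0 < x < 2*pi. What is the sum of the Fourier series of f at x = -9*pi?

x = -9*pi differs from x = -pi by -2 full period(s), and the series is 4*pi-periodic.
f is continuous at x = -pi with value -2*pi, so the series converges to -2*pi there.

-2*pi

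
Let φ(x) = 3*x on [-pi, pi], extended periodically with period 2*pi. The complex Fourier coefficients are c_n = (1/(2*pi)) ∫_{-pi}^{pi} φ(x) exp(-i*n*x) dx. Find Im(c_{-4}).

Since φ is real-valued, Im(c_{-4}) = -(1/(2*pi)) ∫_{-pi}^{pi} φ(x) sin(-4*x) dx = b_{4}/2.
φ is odd and sin(-4*x) is odd, so the integrand is even: ∫_{-pi}^{pi} φ(x) sin(-4*x) dx = 2∫_0^{pi} φ(x) sin(-4*x) dx.
Integrating by parts (boundary term plus one more integral), an antiderivative of (3*x) sin(-4*x) is 3*x*cos(4*x)/4 - 3*sin(4*x)/16; evaluating from 0 to pi: ∫_{0}^{pi} (3*x) sin(-4*x) dx = (3*pi/4) - (0) = 3*pi/4.
So ∫_{-pi}^{pi} φ(x) sin(-4*x) dx = 3*pi/2.
Hence Im(c_{-4}) = (-1/(2*pi))·(3*pi/2) = -3/4.

-3/4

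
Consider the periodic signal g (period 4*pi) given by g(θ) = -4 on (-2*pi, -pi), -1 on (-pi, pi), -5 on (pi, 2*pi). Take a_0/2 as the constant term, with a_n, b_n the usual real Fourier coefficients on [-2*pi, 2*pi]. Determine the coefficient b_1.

b_1 = (1/(2*pi)) ∫_{-2*pi}^{2*pi} g(θ) sin(θ/2) dθ.
Split the integral at the breakpoints.
Directly, an antiderivative of (-4) sin(θ/2) is 8*cos(θ/2); evaluating from -2*pi to -pi: ∫_{-2*pi}^{-pi} (-4) sin(θ/2) dθ = (0) - (-8) = 8.
Directly, an antiderivative of (-1) sin(θ/2) is 2*cos(θ/2); evaluating from -pi to pi: ∫_{-pi}^{pi} (-1) sin(θ/2) dθ = (0) - (0) = 0.
Directly, an antiderivative of (-5) sin(θ/2) is 10*cos(θ/2); evaluating from pi to 2*pi: ∫_{pi}^{2*pi} (-5) sin(θ/2) dθ = (-10) - (0) = -10.
Summing the pieces and multiplying by (1/(2*pi)) gives b_1 = -1/pi.

-1/pi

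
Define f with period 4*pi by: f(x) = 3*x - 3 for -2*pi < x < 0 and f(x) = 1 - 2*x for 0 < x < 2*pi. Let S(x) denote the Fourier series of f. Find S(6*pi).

x = 6*pi differs from x = -2*pi by 2 full period(s), and the series is 4*pi-periodic.
At x = -2*pi the one-sided limits are f(-2*pi^-) = 1 - 4*pi and f(-2*pi^+) = -6*pi - 3.
By Dirichlet's theorem the series converges to their average, [(1 - 4*pi) + (-6*pi - 3)]/2 = -5*pi - 1.

-5*pi - 1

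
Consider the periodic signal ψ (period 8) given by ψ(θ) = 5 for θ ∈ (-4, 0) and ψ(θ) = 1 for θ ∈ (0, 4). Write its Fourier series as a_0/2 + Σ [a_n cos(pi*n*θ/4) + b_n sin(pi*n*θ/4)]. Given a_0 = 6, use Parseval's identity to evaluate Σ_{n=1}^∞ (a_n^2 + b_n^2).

Parseval: a_0^2/2 + Σ_{n≥1} (a_n^2+b_n^2) = 1/4 ∫_{-4}^{4} ψ(θ)^2 dθ = 26.
Subtract a_0^2/2 = 18: Σ (a_n^2+b_n^2) = 8.

8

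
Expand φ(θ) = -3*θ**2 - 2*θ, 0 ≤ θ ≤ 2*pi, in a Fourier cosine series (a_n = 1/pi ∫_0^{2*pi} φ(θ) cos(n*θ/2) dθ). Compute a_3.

16*(1 + 3*pi)/(9*pi)

a_3 = 1/pi ∫_0^{2*pi} (-3*θ**2 - 2*θ) cos(3*θ/2) dθ.
Integrating by parts twice (tabular method), an antiderivative of (-3*θ**2 - 2*θ) cos(3*θ/2) is -2*θ**2*sin(3*θ/2) - 4*θ*sin(3*θ/2)/3 - 8*θ*cos(3*θ/2)/3 + 16*sin(3*θ/2)/9 - 8*cos(3*θ/2)/9; evaluating from 0 to 2*pi: ∫_{0}^{2*pi} (-3*θ**2 - 2*θ) cos(3*θ/2) dθ = (8/9 + 16*pi/3) - (-8/9) = 16/9 + 16*pi/3.
Hence a_3 = (1/pi)·(16/9 + 16*pi/3) = 16*(1 + 3*pi)/(9*pi).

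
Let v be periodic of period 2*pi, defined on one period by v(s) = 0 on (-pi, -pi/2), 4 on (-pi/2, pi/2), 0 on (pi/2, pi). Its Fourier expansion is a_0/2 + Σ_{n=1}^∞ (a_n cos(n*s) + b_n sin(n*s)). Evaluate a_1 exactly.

a_1 = 1/pi ∫_{-pi}^{pi} v(s) cos(s) ds.
v is even and cos(s) is even, so the integrand is even and a_1 = 2/pi ∫_0^{pi} v(s) cos(s) ds.
Split the integral at the breakpoints.
Directly, an antiderivative of (4) cos(s) is 4*sin(s); evaluating from 0 to pi/2: ∫_{0}^{pi/2} (4) cos(s) ds = (4) - (0) = 4.
∫_{pi/2}^{pi} (0) cos(s) ds = 0.
Summing the pieces and multiplying by (2/pi) gives a_1 = 8/pi.

8/pi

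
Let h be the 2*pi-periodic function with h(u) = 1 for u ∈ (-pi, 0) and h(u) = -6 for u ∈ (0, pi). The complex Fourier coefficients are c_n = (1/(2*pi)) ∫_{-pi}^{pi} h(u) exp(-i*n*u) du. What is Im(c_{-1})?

Since h is real-valued, Im(c_{-1}) = -(1/(2*pi)) ∫_{-pi}^{pi} h(u) sin(-u) du = b_{1}/2.
Split the integral at the breakpoints.
Directly, an antiderivative of (1) sin(-u) is cos(u); evaluating from -pi to 0: ∫_{-pi}^{0} (1) sin(-u) du = (1) - (-1) = 2.
Directly, an antiderivative of (-6) sin(-u) is -6*cos(u); evaluating from 0 to pi: ∫_{0}^{pi} (-6) sin(-u) du = (6) - (-6) = 12.
So ∫_{-pi}^{pi} h(u) sin(-u) du = 14.
Hence Im(c_{-1}) = (-1/(2*pi))·(14) = -7/pi.

-7/pi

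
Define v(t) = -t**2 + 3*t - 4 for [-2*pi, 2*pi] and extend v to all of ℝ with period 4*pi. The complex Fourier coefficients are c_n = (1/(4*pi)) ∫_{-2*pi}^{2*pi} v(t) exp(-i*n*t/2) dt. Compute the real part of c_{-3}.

Since v is real-valued, Re(c_{-3}) = (1/(4*pi)) ∫_{-2*pi}^{2*pi} v(t) cos(-3*t/2) dt = a_{3}/2.
Integrating by parts twice (tabular method), an antiderivative of (-t**2 + 3*t - 4) cos(-3*t/2) is -2*t**2*sin(3*t/2)/3 + 2*t*sin(3*t/2) - 8*t*cos(3*t/2)/9 - 56*sin(3*t/2)/27 + 4*cos(3*t/2)/3; evaluating from -2*pi to 2*pi: ∫_{-2*pi}^{2*pi} (-t**2 + 3*t - 4) cos(-3*t/2) dt = (-4/3 + 16*pi/9) - (-16*pi/9 - 4/3) = 32*pi/9.
Hence Re(c_{-3}) = (1/(4*pi))·(32*pi/9) = 8/9.

8/9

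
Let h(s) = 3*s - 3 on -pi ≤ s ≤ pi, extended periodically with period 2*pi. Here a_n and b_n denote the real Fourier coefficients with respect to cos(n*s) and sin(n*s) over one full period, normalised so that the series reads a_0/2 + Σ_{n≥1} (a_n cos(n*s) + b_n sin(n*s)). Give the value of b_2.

-3

b_2 = 1/pi ∫_{-pi}^{pi} h(s) sin(2*s) ds.
Integrating by parts (boundary term plus one more integral), an antiderivative of (3*s - 3) sin(2*s) is -3*s*cos(2*s)/2 + 3*sin(2*s)/4 + 3*cos(2*s)/2; evaluating from -pi to pi: ∫_{-pi}^{pi} (3*s - 3) sin(2*s) ds = (3/2 - 3*pi/2) - (3/2 + 3*pi/2) = -3*pi.
Hence b_2 = (1/pi)·(-3*pi) = -3.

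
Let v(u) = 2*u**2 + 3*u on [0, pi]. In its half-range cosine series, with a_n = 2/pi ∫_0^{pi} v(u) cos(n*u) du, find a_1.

-8 - 12/pi

a_1 = 2/pi ∫_0^{pi} (2*u**2 + 3*u) cos(u) du.
Integrating by parts twice (tabular method), an antiderivative of (2*u**2 + 3*u) cos(u) is 2*u**2*sin(u) + 3*u*sin(u) + 4*u*cos(u) - 4*sin(u) + 3*cos(u); evaluating from 0 to pi: ∫_{0}^{pi} (2*u**2 + 3*u) cos(u) du = (-4*pi - 3) - (3) = -4*pi - 6.
Hence a_1 = (2/pi)·(-4*pi - 6) = -8 - 12/pi.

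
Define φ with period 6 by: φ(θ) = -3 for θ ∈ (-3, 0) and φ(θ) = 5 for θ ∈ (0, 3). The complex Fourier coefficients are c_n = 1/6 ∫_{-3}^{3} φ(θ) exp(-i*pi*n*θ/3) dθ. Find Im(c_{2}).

0

Since φ is real-valued, Im(c_{2}) = -1/6 ∫_{-3}^{3} φ(θ) sin(2*pi*θ/3) dθ = -b_{2}/2.
Split the integral at the breakpoints.
Directly, an antiderivative of (-3) sin(2*pi*θ/3) is 9*cos(2*pi*θ/3)/(2*pi); evaluating from -3 to 0: ∫_{-3}^{0} (-3) sin(2*pi*θ/3) dθ = (9/(2*pi)) - (9/(2*pi)) = 0.
Directly, an antiderivative of (5) sin(2*pi*θ/3) is -15*cos(2*pi*θ/3)/(2*pi); evaluating from 0 to 3: ∫_{0}^{3} (5) sin(2*pi*θ/3) dθ = (-15/(2*pi)) - (-15/(2*pi)) = 0.
So ∫_{-3}^{3} φ(θ) sin(2*pi*θ/3) dθ = 0.
Hence Im(c_{2}) = (-1/6)·(0) = 0.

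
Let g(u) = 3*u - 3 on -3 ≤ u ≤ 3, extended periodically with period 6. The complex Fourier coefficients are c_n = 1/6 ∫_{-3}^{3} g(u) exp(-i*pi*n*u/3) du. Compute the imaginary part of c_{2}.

9/(2*pi)

Since g is real-valued, Im(c_{2}) = -1/6 ∫_{-3}^{3} g(u) sin(2*pi*u/3) du = -b_{2}/2.
Integrating by parts (boundary term plus one more integral), an antiderivative of (3*u - 3) sin(2*pi*u/3) is -9*u*cos(2*pi*u/3)/(2*pi) + 27*sin(2*pi*u/3)/(4*pi**2) + 9*cos(2*pi*u/3)/(2*pi); evaluating from -3 to 3: ∫_{-3}^{3} (3*u - 3) sin(2*pi*u/3) du = (-9/pi) - (18/pi) = -27/pi.
Hence Im(c_{2}) = (-1/6)·(-27/pi) = 9/(2*pi).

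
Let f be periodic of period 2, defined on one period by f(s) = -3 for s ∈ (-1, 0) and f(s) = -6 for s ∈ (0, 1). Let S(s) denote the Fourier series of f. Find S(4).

-9/2

s = 4 differs from s = 0 by 2 full period(s), and the series is 2-periodic.
At s = 0 the one-sided limits are f(0^-) = -3 and f(0^+) = -6.
By Dirichlet's theorem the series converges to their average, [(-3) + (-6)]/2 = -9/2.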